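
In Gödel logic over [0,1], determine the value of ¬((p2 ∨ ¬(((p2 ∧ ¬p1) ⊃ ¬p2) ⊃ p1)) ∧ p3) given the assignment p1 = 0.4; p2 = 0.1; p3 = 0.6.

¬p1: Gödel ¬ of 0.4 = 0 (operand ≠ 0)
(p2 ∧ ¬p1) = min(0.1, 0) = 0
¬p2: Gödel ¬ of 0.1 = 0 (operand ≠ 0)
((p2 ∧ ¬p1) ⊃ ¬p2): 0 ≤ 0, so result = 1
(((p2 ∧ ¬p1) ⊃ ¬p2) ⊃ p1): 1 > 0.4, so result = 0.4
¬(((p2 ∧ ¬p1) ⊃ ¬p2) ⊃ p1): Gödel ¬ of 0.4 = 0 (operand ≠ 0)
(p2 ∨ ¬(((p2 ∧ ¬p1) ⊃ ¬p2) ⊃ p1)) = max(0.1, 0) = 0.1
((p2 ∨ ¬(((p2 ∧ ¬p1) ⊃ ¬p2) ⊃ p1)) ∧ p3) = min(0.1, 0.6) = 0.1
¬((p2 ∨ ¬(((p2 ∧ ¬p1) ⊃ ¬p2) ⊃ p1)) ∧ p3): Gödel ¬ of 0.1 = 0 (operand ≠ 0)

0.00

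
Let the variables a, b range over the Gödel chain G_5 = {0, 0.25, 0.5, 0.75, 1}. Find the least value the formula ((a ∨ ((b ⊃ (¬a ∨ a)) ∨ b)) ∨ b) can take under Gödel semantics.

0.50

The minimum is attained at a = 0.25, b = 0.5:
  ¬a: Gödel ¬ of 0.25 = 0 (operand ≠ 0)
  (¬a ∨ a) = max(0, 0.25) = 0.25
  (b ⊃ (¬a ∨ a)): 0.5 > 0.25, so result = 0.25
  ((b ⊃ (¬a ∨ a)) ∨ b) = max(0.25, 0.5) = 0.5
  (a ∨ ((b ⊃ (¬a ∨ a)) ∨ b)) = max(0.25, 0.5) = 0.5
  ((a ∨ ((b ⊃ (¬a ∨ a)) ∨ b)) ∨ b) = max(0.5, 0.5) = 0.5
Checking all 25 assignments confirms none give a value below 0.50.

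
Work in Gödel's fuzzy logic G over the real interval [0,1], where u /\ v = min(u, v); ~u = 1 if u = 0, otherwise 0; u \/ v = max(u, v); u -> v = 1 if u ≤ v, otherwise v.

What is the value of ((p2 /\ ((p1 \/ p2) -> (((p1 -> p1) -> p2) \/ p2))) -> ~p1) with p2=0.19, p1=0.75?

(p1 \/ p2) = max(0.75, 0.19) = 0.75
(p1 -> p1): 0.75 ≤ 0.75, so result = 1
((p1 -> p1) -> p2): 1 > 0.19, so result = 0.19
(((p1 -> p1) -> p2) \/ p2) = max(0.19, 0.19) = 0.19
((p1 \/ p2) -> (((p1 -> p1) -> p2) \/ p2)): 0.75 > 0.19, so result = 0.19
(p2 /\ ((p1 \/ p2) -> (((p1 -> p1) -> p2) \/ p2))) = min(0.19, 0.19) = 0.19
~p1: Gödel ¬ of 0.75 = 0 (operand ≠ 0)
((p2 /\ ((p1 \/ p2) -> (((p1 -> p1) -> p2) \/ p2))) -> ~p1): 0.19 > 0, so result = 0

0.00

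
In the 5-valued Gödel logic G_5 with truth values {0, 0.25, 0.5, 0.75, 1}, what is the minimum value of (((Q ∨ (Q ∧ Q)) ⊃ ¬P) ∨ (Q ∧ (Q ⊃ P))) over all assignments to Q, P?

0.25

The minimum is attained at Q = 0.25, P = 0.25:
  (Q ∧ Q) = min(0.25, 0.25) = 0.25
  (Q ∨ (Q ∧ Q)) = max(0.25, 0.25) = 0.25
  ¬P: Gödel ¬ of 0.25 = 0 (operand ≠ 0)
  ((Q ∨ (Q ∧ Q)) ⊃ ¬P): 0.25 > 0, so result = 0
  (Q ⊃ P): 0.25 ≤ 0.25, so result = 1
  (Q ∧ (Q ⊃ P)) = min(0.25, 1) = 0.25
  (((Q ∨ (Q ∧ Q)) ⊃ ¬P) ∨ (Q ∧ (Q ⊃ P))) = max(0, 0.25) = 0.25
Checking all 25 assignments confirms none give a value below 0.25.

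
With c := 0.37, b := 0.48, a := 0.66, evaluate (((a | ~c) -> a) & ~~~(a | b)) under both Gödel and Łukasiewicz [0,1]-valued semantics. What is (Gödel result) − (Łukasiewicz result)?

Gödel evaluation:
  ~c: Gödel ¬ of 0.37 = 0 (operand ≠ 0)
  (a | ~c) = max(0.66, 0) = 0.66
  ((a | ~c) -> a): 0.66 ≤ 0.66, so result = 1
  (a | b) = max(0.66, 0.48) = 0.66
  ~(a | b): Gödel ¬ of 0.66 = 0 (operand ≠ 0)
  ~~(a | b): Gödel ¬ of 0 = 1 (operand is 0)
  ~~~(a | b): Gödel ¬ of 1 = 0 (operand ≠ 0)
  (((a | ~c) -> a) & ~~~(a | b)) = min(1, 0) = 0
  Gödel value = 0
Łukasiewicz evaluation:
  ~c: Łukasiewicz ¬ gives 1 − 0.37 = 0.63
  (a | ~c) = max(0.66, 0.63) = 0.66
  ((a | ~c) -> a): min(1, 1 − 0.66 + 0.66) = 1
  (a | b) = max(0.66, 0.48) = 0.66
  ~(a | b): Łukasiewicz ¬ gives 1 − 0.66 = 0.34
  ~~(a | b): Łukasiewicz ¬ gives 1 − 0.34 = 0.66
  ~~~(a | b): Łukasiewicz ¬ gives 1 − 0.66 = 0.34
  (((a | ~c) -> a) & ~~~(a | b)) = min(1, 0.34) = 0.34
  Łukasiewicz value = 0.34
Difference: 0 − 0.34 = -0.34

-0.34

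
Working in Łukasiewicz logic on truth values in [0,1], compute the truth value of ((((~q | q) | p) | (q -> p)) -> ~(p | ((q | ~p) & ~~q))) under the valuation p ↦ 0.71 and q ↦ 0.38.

~q: Łukasiewicz ¬ gives 1 − 0.38 = 0.62
(~q | q) = max(0.62, 0.38) = 0.62
((~q | q) | p) = max(0.62, 0.71) = 0.71
(q -> p): min(1, 1 − 0.38 + 0.71) = 1
(((~q | q) | p) | (q -> p)) = max(0.71, 1) = 1
~p: Łukasiewicz ¬ gives 1 − 0.71 = 0.29
(q | ~p) = max(0.38, 0.29) = 0.38
~q: Łukasiewicz ¬ gives 1 − 0.38 = 0.62
~~q: Łukasiewicz ¬ gives 1 − 0.62 = 0.38
((q | ~p) & ~~q) = min(0.38, 0.38) = 0.38
(p | ((q | ~p) & ~~q)) = max(0.71, 0.38) = 0.71
~(p | ((q | ~p) & ~~q)): Łukasiewicz ¬ gives 1 − 0.71 = 0.29
((((~q | q) | p) | (q -> p)) -> ~(p | ((q | ~p) & ~~q))): min(1, 1 − 1 + 0.29) = 0.29

0.29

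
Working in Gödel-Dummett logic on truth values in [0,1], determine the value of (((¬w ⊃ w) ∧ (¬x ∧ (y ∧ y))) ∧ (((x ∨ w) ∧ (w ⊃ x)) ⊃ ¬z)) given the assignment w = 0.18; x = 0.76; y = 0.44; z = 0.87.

0.00

¬w: Gödel ¬ of 0.18 = 0 (operand ≠ 0)
(¬w ⊃ w): 0 ≤ 0.18, so result = 1
¬x: Gödel ¬ of 0.76 = 0 (operand ≠ 0)
(y ∧ y) = min(0.44, 0.44) = 0.44
(¬x ∧ (y ∧ y)) = min(0, 0.44) = 0
((¬w ⊃ w) ∧ (¬x ∧ (y ∧ y))) = min(1, 0) = 0
(x ∨ w) = max(0.76, 0.18) = 0.76
(w ⊃ x): 0.18 ≤ 0.76, so result = 1
((x ∨ w) ∧ (w ⊃ x)) = min(0.76, 1) = 0.76
¬z: Gödel ¬ of 0.87 = 0 (operand ≠ 0)
(((x ∨ w) ∧ (w ⊃ x)) ⊃ ¬z): 0.76 > 0, so result = 0
(((¬w ⊃ w) ∧ (¬x ∧ (y ∧ y))) ∧ (((x ∨ w) ∧ (w ⊃ x)) ⊃ ¬z)) = min(0, 0) = 0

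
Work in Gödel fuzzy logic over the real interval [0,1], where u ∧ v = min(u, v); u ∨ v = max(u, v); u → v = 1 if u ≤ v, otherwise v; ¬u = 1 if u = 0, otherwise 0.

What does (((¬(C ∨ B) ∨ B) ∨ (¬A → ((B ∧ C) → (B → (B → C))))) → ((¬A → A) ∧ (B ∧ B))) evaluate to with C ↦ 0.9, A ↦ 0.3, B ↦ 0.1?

(C ∨ B) = max(0.9, 0.1) = 0.9
¬(C ∨ B): Gödel ¬ of 0.9 = 0 (operand ≠ 0)
(¬(C ∨ B) ∨ B) = max(0, 0.1) = 0.1
¬A: Gödel ¬ of 0.3 = 0 (operand ≠ 0)
(B ∧ C) = min(0.1, 0.9) = 0.1
(B → C): 0.1 ≤ 0.9, so result = 1
(B → (B → C)): 0.1 ≤ 1, so result = 1
((B ∧ C) → (B → (B → C))): 0.1 ≤ 1, so result = 1
(¬A → ((B ∧ C) → (B → (B → C)))): 0 ≤ 1, so result = 1
((¬(C ∨ B) ∨ B) ∨ (¬A → ((B ∧ C) → (B → (B → C))))) = max(0.1, 1) = 1
¬A: Gödel ¬ of 0.3 = 0 (operand ≠ 0)
(¬A → A): 0 ≤ 0.3, so result = 1
(B ∧ B) = min(0.1, 0.1) = 0.1
((¬A → A) ∧ (B ∧ B)) = min(1, 0.1) = 0.1
(((¬(C ∨ B) ∨ B) ∨ (¬A → ((B ∧ C) → (B → (B → C))))) → ((¬A → A) ∧ (B ∧ B))): 1 > 0.1, so result = 0.1

0.10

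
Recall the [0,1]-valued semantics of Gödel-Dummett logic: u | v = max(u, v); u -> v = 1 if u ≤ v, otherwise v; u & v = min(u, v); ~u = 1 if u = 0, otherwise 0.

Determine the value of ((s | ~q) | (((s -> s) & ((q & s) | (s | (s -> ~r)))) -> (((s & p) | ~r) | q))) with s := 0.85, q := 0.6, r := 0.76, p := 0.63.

0.85

~q: Gödel ¬ of 0.6 = 0 (operand ≠ 0)
(s | ~q) = max(0.85, 0) = 0.85
(s -> s): 0.85 ≤ 0.85, so result = 1
(q & s) = min(0.6, 0.85) = 0.6
~r: Gödel ¬ of 0.76 = 0 (operand ≠ 0)
(s -> ~r): 0.85 > 0, so result = 0
(s | (s -> ~r)) = max(0.85, 0) = 0.85
((q & s) | (s | (s -> ~r))) = max(0.6, 0.85) = 0.85
((s -> s) & ((q & s) | (s | (s -> ~r)))) = min(1, 0.85) = 0.85
(s & p) = min(0.85, 0.63) = 0.63
~r: Gödel ¬ of 0.76 = 0 (operand ≠ 0)
((s & p) | ~r) = max(0.63, 0) = 0.63
(((s & p) | ~r) | q) = max(0.63, 0.6) = 0.63
(((s -> s) & ((q & s) | (s | (s -> ~r)))) -> (((s & p) | ~r) | q)): 0.85 > 0.63, so result = 0.63
((s | ~q) | (((s -> s) & ((q & s) | (s | (s -> ~r)))) -> (((s & p) | ~r) | q))) = max(0.85, 0.63) = 0.85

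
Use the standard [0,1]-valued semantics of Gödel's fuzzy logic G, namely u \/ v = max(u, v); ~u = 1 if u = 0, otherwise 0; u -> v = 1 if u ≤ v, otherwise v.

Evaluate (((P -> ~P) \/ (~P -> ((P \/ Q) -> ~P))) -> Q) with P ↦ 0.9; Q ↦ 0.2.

0.20

~P: Gödel ¬ of 0.9 = 0 (operand ≠ 0)
(P -> ~P): 0.9 > 0, so result = 0
~P: Gödel ¬ of 0.9 = 0 (operand ≠ 0)
(P \/ Q) = max(0.9, 0.2) = 0.9
~P: Gödel ¬ of 0.9 = 0 (operand ≠ 0)
((P \/ Q) -> ~P): 0.9 > 0, so result = 0
(~P -> ((P \/ Q) -> ~P)): 0 ≤ 0, so result = 1
((P -> ~P) \/ (~P -> ((P \/ Q) -> ~P))) = max(0, 1) = 1
(((P -> ~P) \/ (~P -> ((P \/ Q) -> ~P))) -> Q): 1 > 0.2, so result = 0.2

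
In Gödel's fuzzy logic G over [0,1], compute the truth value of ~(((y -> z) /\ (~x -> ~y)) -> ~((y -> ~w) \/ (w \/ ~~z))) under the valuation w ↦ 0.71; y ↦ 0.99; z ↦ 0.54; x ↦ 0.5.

1.00

(y -> z): 0.99 > 0.54, so result = 0.54
~x: Gödel ¬ of 0.5 = 0 (operand ≠ 0)
~y: Gödel ¬ of 0.99 = 0 (operand ≠ 0)
(~x -> ~y): 0 ≤ 0, so result = 1
((y -> z) /\ (~x -> ~y)) = min(0.54, 1) = 0.54
~w: Gödel ¬ of 0.71 = 0 (operand ≠ 0)
(y -> ~w): 0.99 > 0, so result = 0
~z: Gödel ¬ of 0.54 = 0 (operand ≠ 0)
~~z: Gödel ¬ of 0 = 1 (operand is 0)
(w \/ ~~z) = max(0.71, 1) = 1
((y -> ~w) \/ (w \/ ~~z)) = max(0, 1) = 1
~((y -> ~w) \/ (w \/ ~~z)): Gödel ¬ of 1 = 0 (operand ≠ 0)
(((y -> z) /\ (~x -> ~y)) -> ~((y -> ~w) \/ (w \/ ~~z))): 0.54 > 0, so result = 0
~(((y -> z) /\ (~x -> ~y)) -> ~((y -> ~w) \/ (w \/ ~~z))): Gödel ¬ of 0 = 1 (operand is 0)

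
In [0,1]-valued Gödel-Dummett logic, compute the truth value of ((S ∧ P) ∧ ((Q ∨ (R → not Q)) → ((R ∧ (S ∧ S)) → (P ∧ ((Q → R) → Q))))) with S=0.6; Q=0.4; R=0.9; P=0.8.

(S ∧ P) = min(0.6, 0.8) = 0.6
not Q: Gödel ¬ of 0.4 = 0 (operand ≠ 0)
(R → not Q): 0.9 > 0, so result = 0
(Q ∨ (R → not Q)) = max(0.4, 0) = 0.4
(S ∧ S) = min(0.6, 0.6) = 0.6
(R ∧ (S ∧ S)) = min(0.9, 0.6) = 0.6
(Q → R): 0.4 ≤ 0.9, so result = 1
((Q → R) → Q): 1 > 0.4, so result = 0.4
(P ∧ ((Q → R) → Q)) = min(0.8, 0.4) = 0.4
((R ∧ (S ∧ S)) → (P ∧ ((Q → R) → Q))): 0.6 > 0.4, so result = 0.4
((Q ∨ (R → not Q)) → ((R ∧ (S ∧ S)) → (P ∧ ((Q → R) → Q)))): 0.4 ≤ 0.4, so result = 1
((S ∧ P) ∧ ((Q ∨ (R → not Q)) → ((R ∧ (S ∧ S)) → (P ∧ ((Q → R) → Q))))) = min(0.6, 1) = 0.6

0.60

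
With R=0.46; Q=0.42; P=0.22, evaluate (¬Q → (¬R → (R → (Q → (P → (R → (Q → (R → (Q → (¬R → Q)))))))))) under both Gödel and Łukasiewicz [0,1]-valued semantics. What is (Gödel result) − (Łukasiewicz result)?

Gödel evaluation:
  ¬Q: Gödel ¬ of 0.42 = 0 (operand ≠ 0)
  ¬R: Gödel ¬ of 0.46 = 0 (operand ≠ 0)
  ¬R: Gödel ¬ of 0.46 = 0 (operand ≠ 0)
  (¬R → Q): 0 ≤ 0.42, so result = 1
  (Q → (¬R → Q)): 0.42 ≤ 1, so result = 1
  (R → (Q → (¬R → Q))): 0.46 ≤ 1, so result = 1
  (Q → (R → (Q → (¬R → Q)))): 0.42 ≤ 1, so result = 1
  (R → (Q → (R → (Q → (¬R → Q))))): 0.46 ≤ 1, so result = 1
  (P → (R → (Q → (R → (Q → (¬R → Q)))))): 0.22 ≤ 1, so result = 1
  (Q → (P → (R → (Q → (R → (Q → (¬R → Q))))))): 0.42 ≤ 1, so result = 1
  (R → (Q → (P → (R → (Q → (R → (Q → (¬R → Q)))))))): 0.46 ≤ 1, so result = 1
  (¬R → (R → (Q → (P → (R → (Q → (R → (Q → (¬R → Q))))))))): 0 ≤ 1, so result = 1
  (¬Q → (¬R → (R → (Q → (P → (R → (Q → (R → (Q → (¬R → Q)))))))))): 0 ≤ 1, so result = 1
  Gödel value = 1
Łukasiewicz evaluation:
  ¬Q: Łukasiewicz ¬ gives 1 − 0.42 = 0.58
  ¬R: Łukasiewicz ¬ gives 1 − 0.46 = 0.54
  ¬R: Łukasiewicz ¬ gives 1 − 0.46 = 0.54
  (¬R → Q): min(1, 1 − 0.54 + 0.42) = 0.88
  (Q → (¬R → Q)): min(1, 1 − 0.42 + 0.88) = 1
  (R → (Q → (¬R → Q))): min(1, 1 − 0.46 + 1) = 1
  (Q → (R → (Q → (¬R → Q)))): min(1, 1 − 0.42 + 1) = 1
  (R → (Q → (R → (Q → (¬R → Q))))): min(1, 1 − 0.46 + 1) = 1
  (P → (R → (Q → (R → (Q → (¬R → Q)))))): min(1, 1 − 0.22 + 1) = 1
  (Q → (P → (R → (Q → (R → (Q → (¬R → Q))))))): min(1, 1 − 0.42 + 1) = 1
  (R → (Q → (P → (R → (Q → (R → (Q → (¬R → Q)))))))): min(1, 1 − 0.46 + 1) = 1
  (¬R → (R → (Q → (P → (R → (Q → (R → (Q → (¬R → Q))))))))): min(1, 1 − 0.54 + 1) = 1
  (¬Q → (¬R → (R → (Q → (P → (R → (Q → (R → (Q → (¬R → Q)))))))))): min(1, 1 − 0.58 + 1) = 1
  Łukasiewicz value = 1
Difference: 1 − 1 = 0.00

0.00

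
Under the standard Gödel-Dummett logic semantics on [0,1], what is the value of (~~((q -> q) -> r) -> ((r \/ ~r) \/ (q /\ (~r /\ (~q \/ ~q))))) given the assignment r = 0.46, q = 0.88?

0.46

(q -> q): 0.88 ≤ 0.88, so result = 1
((q -> q) -> r): 1 > 0.46, so result = 0.46
~((q -> q) -> r): Gödel ¬ of 0.46 = 0 (operand ≠ 0)
~~((q -> q) -> r): Gödel ¬ of 0 = 1 (operand is 0)
~r: Gödel ¬ of 0.46 = 0 (operand ≠ 0)
(r \/ ~r) = max(0.46, 0) = 0.46
~r: Gödel ¬ of 0.46 = 0 (operand ≠ 0)
~q: Gödel ¬ of 0.88 = 0 (operand ≠ 0)
~q: Gödel ¬ of 0.88 = 0 (operand ≠ 0)
(~q \/ ~q) = max(0, 0) = 0
(~r /\ (~q \/ ~q)) = min(0, 0) = 0
(q /\ (~r /\ (~q \/ ~q))) = min(0.88, 0) = 0
((r \/ ~r) \/ (q /\ (~r /\ (~q \/ ~q)))) = max(0.46, 0) = 0.46
(~~((q -> q) -> r) -> ((r \/ ~r) \/ (q /\ (~r /\ (~q \/ ~q))))): 1 > 0.46, so result = 0.46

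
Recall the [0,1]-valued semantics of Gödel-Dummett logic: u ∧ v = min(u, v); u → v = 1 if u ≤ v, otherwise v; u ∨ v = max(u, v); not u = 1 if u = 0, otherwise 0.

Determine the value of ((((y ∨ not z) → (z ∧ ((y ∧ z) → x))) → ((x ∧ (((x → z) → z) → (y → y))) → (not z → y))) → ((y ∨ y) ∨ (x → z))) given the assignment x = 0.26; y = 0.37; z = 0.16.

not z: Gödel ¬ of 0.16 = 0 (operand ≠ 0)
(y ∨ not z) = max(0.37, 0) = 0.37
(y ∧ z) = min(0.37, 0.16) = 0.16
((y ∧ z) → x): 0.16 ≤ 0.26, so result = 1
(z ∧ ((y ∧ z) → x)) = min(0.16, 1) = 0.16
((y ∨ not z) → (z ∧ ((y ∧ z) → x))): 0.37 > 0.16, so result = 0.16
(x → z): 0.26 > 0.16, so result = 0.16
((x → z) → z): 0.16 ≤ 0.16, so result = 1
(y → y): 0.37 ≤ 0.37, so result = 1
(((x → z) → z) → (y → y)): 1 ≤ 1, so result = 1
(x ∧ (((x → z) → z) → (y → y))) = min(0.26, 1) = 0.26
not z: Gödel ¬ of 0.16 = 0 (operand ≠ 0)
(not z → y): 0 ≤ 0.37, so result = 1
((x ∧ (((x → z) → z) → (y → y))) → (not z → y)): 0.26 ≤ 1, so result = 1
(((y ∨ not z) → (z ∧ ((y ∧ z) → x))) → ((x ∧ (((x → z) → z) → (y → y))) → (not z → y))): 0.16 ≤ 1, so result = 1
(y ∨ y) = max(0.37, 0.37) = 0.37
(x → z): 0.26 > 0.16, so result = 0.16
((y ∨ y) ∨ (x → z)) = max(0.37, 0.16) = 0.37
((((y ∨ not z) → (z ∧ ((y ∧ z) → x))) → ((x ∧ (((x → z) → z) → (y → y))) → (not z → y))) → ((y ∨ y) ∨ (x → z))): 1 > 0.37, so result = 0.37

0.37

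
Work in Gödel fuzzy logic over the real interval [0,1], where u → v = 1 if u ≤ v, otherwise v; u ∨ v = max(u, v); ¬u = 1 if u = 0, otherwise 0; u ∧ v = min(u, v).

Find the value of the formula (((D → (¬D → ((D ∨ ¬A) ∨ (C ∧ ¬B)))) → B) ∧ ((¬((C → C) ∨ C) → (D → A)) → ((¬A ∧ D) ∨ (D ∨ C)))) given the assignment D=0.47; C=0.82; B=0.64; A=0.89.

¬D: Gödel ¬ of 0.47 = 0 (operand ≠ 0)
¬A: Gödel ¬ of 0.89 = 0 (operand ≠ 0)
(D ∨ ¬A) = max(0.47, 0) = 0.47
¬B: Gödel ¬ of 0.64 = 0 (operand ≠ 0)
(C ∧ ¬B) = min(0.82, 0) = 0
((D ∨ ¬A) ∨ (C ∧ ¬B)) = max(0.47, 0) = 0.47
(¬D → ((D ∨ ¬A) ∨ (C ∧ ¬B))): 0 ≤ 0.47, so result = 1
(D → (¬D → ((D ∨ ¬A) ∨ (C ∧ ¬B)))): 0.47 ≤ 1, so result = 1
((D → (¬D → ((D ∨ ¬A) ∨ (C ∧ ¬B)))) → B): 1 > 0.64, so result = 0.64
(C → C): 0.82 ≤ 0.82, so result = 1
((C → C) ∨ C) = max(1, 0.82) = 1
¬((C → C) ∨ C): Gödel ¬ of 1 = 0 (operand ≠ 0)
(D → A): 0.47 ≤ 0.89, so result = 1
(¬((C → C) ∨ C) → (D → A)): 0 ≤ 1, so result = 1
¬A: Gödel ¬ of 0.89 = 0 (operand ≠ 0)
(¬A ∧ D) = min(0, 0.47) = 0
(D ∨ C) = max(0.47, 0.82) = 0.82
((¬A ∧ D) ∨ (D ∨ C)) = max(0, 0.82) = 0.82
((¬((C → C) ∨ C) → (D → A)) → ((¬A ∧ D) ∨ (D ∨ C))): 1 > 0.82, so result = 0.82
(((D → (¬D → ((D ∨ ¬A) ∨ (C ∧ ¬B)))) → B) ∧ ((¬((C → C) ∨ C) → (D → A)) → ((¬A ∧ D) ∨ (D ∨ C)))) = min(0.64, 0.82) = 0.64

0.64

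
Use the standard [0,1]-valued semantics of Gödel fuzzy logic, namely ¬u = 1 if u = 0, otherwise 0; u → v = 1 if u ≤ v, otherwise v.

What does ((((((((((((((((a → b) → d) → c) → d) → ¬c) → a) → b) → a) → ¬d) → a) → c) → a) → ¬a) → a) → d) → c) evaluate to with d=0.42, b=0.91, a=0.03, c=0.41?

(a → b): 0.03 ≤ 0.91, so result = 1
((a → b) → d): 1 > 0.42, so result = 0.42
(((a → b) → d) → c): 0.42 > 0.41, so result = 0.41
((((a → b) → d) → c) → d): 0.41 ≤ 0.42, so result = 1
¬c: Gödel ¬ of 0.41 = 0 (operand ≠ 0)
(((((a → b) → d) → c) → d) → ¬c): 1 > 0, so result = 0
((((((a → b) → d) → c) → d) → ¬c) → a): 0 ≤ 0.03, so result = 1
(((((((a → b) → d) → c) → d) → ¬c) → a) → b): 1 > 0.91, so result = 0.91
((((((((a → b) → d) → c) → d) → ¬c) → a) → b) → a): 0.91 > 0.03, so result = 0.03
¬d: Gödel ¬ of 0.42 = 0 (operand ≠ 0)
(((((((((a → b) → d) → c) → d) → ¬c) → a) → b) → a) → ¬d): 0.03 > 0, so result = 0
((((((((((a → b) → d) → c) → d) → ¬c) → a) → b) → a) → ¬d) → a): 0 ≤ 0.03, so result = 1
(((((((((((a → b) → d) → c) → d) → ¬c) → a) → b) → a) → ¬d) → a) → c): 1 > 0.41, so result = 0.41
((((((((((((a → b) → d) → c) → d) → ¬c) → a) → b) → a) → ¬d) → a) → c) → a): 0.41 > 0.03, so result = 0.03
¬a: Gödel ¬ of 0.03 = 0 (operand ≠ 0)
(((((((((((((a → b) → d) → c) → d) → ¬c) → a) → b) → a) → ¬d) → a) → c) → a) → ¬a): 0.03 > 0, so result = 0
((((((((((((((a → b) → d) → c) → d) → ¬c) → a) → b) → a) → ¬d) → a) → c) → a) → ¬a) → a): 0 ≤ 0.03, so result = 1
(((((((((((((((a → b) → d) → c) → d) → ¬c) → a) → b) → a) → ¬d) → a) → c) → a) → ¬a) → a) → d): 1 > 0.42, so result = 0.42
((((((((((((((((a → b) → d) → c) → d) → ¬c) → a) → b) → a) → ¬d) → a) → c) → a) → ¬a) → a) → d) → c): 0.42 > 0.41, so result = 0.41

0.41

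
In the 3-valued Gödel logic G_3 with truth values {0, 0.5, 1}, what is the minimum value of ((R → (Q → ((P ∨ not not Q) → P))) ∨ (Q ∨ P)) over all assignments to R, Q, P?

The minimum is attained at R = 0.5, Q = 0.5, P = 0:
  not Q: Gödel ¬ of 0.5 = 0 (operand ≠ 0)
  not not Q: Gödel ¬ of 0 = 1 (operand is 0)
  (P ∨ not not Q) = max(0, 1) = 1
  ((P ∨ not not Q) → P): 1 > 0, so result = 0
  (Q → ((P ∨ not not Q) → P)): 0.5 > 0, so result = 0
  (R → (Q → ((P ∨ not not Q) → P))): 0.5 > 0, so result = 0
  (Q ∨ P) = max(0.5, 0) = 0.5
  ((R → (Q → ((P ∨ not not Q) → P))) ∨ (Q ∨ P)) = max(0, 0.5) = 0.5
Checking all 27 assignments confirms none give a value below 0.50.

0.50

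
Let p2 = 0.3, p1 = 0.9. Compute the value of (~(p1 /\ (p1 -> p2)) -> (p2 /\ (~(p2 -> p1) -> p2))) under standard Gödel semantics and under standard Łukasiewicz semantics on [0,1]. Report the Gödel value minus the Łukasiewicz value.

0.30

Gödel evaluation:
  (p1 -> p2): 0.9 > 0.3, so result = 0.3
  (p1 /\ (p1 -> p2)) = min(0.9, 0.3) = 0.3
  ~(p1 /\ (p1 -> p2)): Gödel ¬ of 0.3 = 0 (operand ≠ 0)
  (p2 -> p1): 0.3 ≤ 0.9, so result = 1
  ~(p2 -> p1): Gödel ¬ of 1 = 0 (operand ≠ 0)
  (~(p2 -> p1) -> p2): 0 ≤ 0.3, so result = 1
  (p2 /\ (~(p2 -> p1) -> p2)) = min(0.3, 1) = 0.3
  (~(p1 /\ (p1 -> p2)) -> (p2 /\ (~(p2 -> p1) -> p2))): 0 ≤ 0.3, so result = 1
  Gödel value = 1
Łukasiewicz evaluation:
  (p1 -> p2): min(1, 1 − 0.9 + 0.3) = 0.4
  (p1 /\ (p1 -> p2)) = min(0.9, 0.4) = 0.4
  ~(p1 /\ (p1 -> p2)): Łukasiewicz ¬ gives 1 − 0.4 = 0.6
  (p2 -> p1): min(1, 1 − 0.3 + 0.9) = 1
  ~(p2 -> p1): Łukasiewicz ¬ gives 1 − 1 = 0
  (~(p2 -> p1) -> p2): min(1, 1 − 0 + 0.3) = 1
  (p2 /\ (~(p2 -> p1) -> p2)) = min(0.3, 1) = 0.3
  (~(p1 /\ (p1 -> p2)) -> (p2 /\ (~(p2 -> p1) -> p2))): min(1, 1 − 0.6 + 0.3) = 0.7
  Łukasiewicz value = 0.7
Difference: 1 − 0.7 = 0.30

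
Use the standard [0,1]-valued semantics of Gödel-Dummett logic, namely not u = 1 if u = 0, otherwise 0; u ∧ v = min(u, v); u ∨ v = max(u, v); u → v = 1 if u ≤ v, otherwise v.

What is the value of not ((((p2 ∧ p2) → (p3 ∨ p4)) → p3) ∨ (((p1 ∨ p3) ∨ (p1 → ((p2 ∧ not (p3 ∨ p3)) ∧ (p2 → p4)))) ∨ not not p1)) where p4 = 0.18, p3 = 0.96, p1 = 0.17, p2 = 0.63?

(p2 ∧ p2) = min(0.63, 0.63) = 0.63
(p3 ∨ p4) = max(0.96, 0.18) = 0.96
((p2 ∧ p2) → (p3 ∨ p4)): 0.63 ≤ 0.96, so result = 1
(((p2 ∧ p2) → (p3 ∨ p4)) → p3): 1 > 0.96, so result = 0.96
(p1 ∨ p3) = max(0.17, 0.96) = 0.96
(p3 ∨ p3) = max(0.96, 0.96) = 0.96
not (p3 ∨ p3): Gödel ¬ of 0.96 = 0 (operand ≠ 0)
(p2 ∧ not (p3 ∨ p3)) = min(0.63, 0) = 0
(p2 → p4): 0.63 > 0.18, so result = 0.18
((p2 ∧ not (p3 ∨ p3)) ∧ (p2 → p4)) = min(0, 0.18) = 0
(p1 → ((p2 ∧ not (p3 ∨ p3)) ∧ (p2 → p4))): 0.17 > 0, so result = 0
((p1 ∨ p3) ∨ (p1 → ((p2 ∧ not (p3 ∨ p3)) ∧ (p2 → p4)))) = max(0.96, 0) = 0.96
not p1: Gödel ¬ of 0.17 = 0 (operand ≠ 0)
not not p1: Gödel ¬ of 0 = 1 (operand is 0)
(((p1 ∨ p3) ∨ (p1 → ((p2 ∧ not (p3 ∨ p3)) ∧ (p2 → p4)))) ∨ not not p1) = max(0.96, 1) = 1
((((p2 ∧ p2) → (p3 ∨ p4)) → p3) ∨ (((p1 ∨ p3) ∨ (p1 → ((p2 ∧ not (p3 ∨ p3)) ∧ (p2 → p4)))) ∨ not not p1)) = max(0.96, 1) = 1
not ((((p2 ∧ p2) → (p3 ∨ p4)) → p3) ∨ (((p1 ∨ p3) ∨ (p1 → ((p2 ∧ not (p3 ∨ p3)) ∧ (p2 → p4)))) ∨ not not p1)): Gödel ¬ of 1 = 0 (operand ≠ 0)

0.00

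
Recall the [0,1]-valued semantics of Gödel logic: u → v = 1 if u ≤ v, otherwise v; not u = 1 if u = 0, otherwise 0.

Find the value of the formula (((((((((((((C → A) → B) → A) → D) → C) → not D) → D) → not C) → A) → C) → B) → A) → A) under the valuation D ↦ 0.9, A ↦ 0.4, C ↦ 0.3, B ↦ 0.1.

(C → A): 0.3 ≤ 0.4, so result = 1
((C → A) → B): 1 > 0.1, so result = 0.1
(((C → A) → B) → A): 0.1 ≤ 0.4, so result = 1
((((C → A) → B) → A) → D): 1 > 0.9, so result = 0.9
(((((C → A) → B) → A) → D) → C): 0.9 > 0.3, so result = 0.3
not D: Gödel ¬ of 0.9 = 0 (operand ≠ 0)
((((((C → A) → B) → A) → D) → C) → not D): 0.3 > 0, so result = 0
(((((((C → A) → B) → A) → D) → C) → not D) → D): 0 ≤ 0.9, so result = 1
not C: Gödel ¬ of 0.3 = 0 (operand ≠ 0)
((((((((C → A) → B) → A) → D) → C) → not D) → D) → not C): 1 > 0, so result = 0
(((((((((C → A) → B) → A) → D) → C) → not D) → D) → not C) → A): 0 ≤ 0.4, so result = 1
((((((((((C → A) → B) → A) → D) → C) → not D) → D) → not C) → A) → C): 1 > 0.3, so result = 0.3
(((((((((((C → A) → B) → A) → D) → C) → not D) → D) → not C) → A) → C) → B): 0.3 > 0.1, so result = 0.1
((((((((((((C → A) → B) → A) → D) → C) → not D) → D) → not C) → A) → C) → B) → A): 0.1 ≤ 0.4, so result = 1
(((((((((((((C → A) → B) → A) → D) → C) → not D) → D) → not C) → A) → C) → B) → A) → A): 1 > 0.4, so result = 0.4

0.40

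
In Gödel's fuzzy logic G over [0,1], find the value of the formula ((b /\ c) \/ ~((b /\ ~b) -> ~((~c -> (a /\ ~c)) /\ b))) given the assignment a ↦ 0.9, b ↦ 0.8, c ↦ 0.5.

0.50

(b /\ c) = min(0.8, 0.5) = 0.5
~b: Gödel ¬ of 0.8 = 0 (operand ≠ 0)
(b /\ ~b) = min(0.8, 0) = 0
~c: Gödel ¬ of 0.5 = 0 (operand ≠ 0)
~c: Gödel ¬ of 0.5 = 0 (operand ≠ 0)
(a /\ ~c) = min(0.9, 0) = 0
(~c -> (a /\ ~c)): 0 ≤ 0, so result = 1
((~c -> (a /\ ~c)) /\ b) = min(1, 0.8) = 0.8
~((~c -> (a /\ ~c)) /\ b): Gödel ¬ of 0.8 = 0 (operand ≠ 0)
((b /\ ~b) -> ~((~c -> (a /\ ~c)) /\ b)): 0 ≤ 0, so result = 1
~((b /\ ~b) -> ~((~c -> (a /\ ~c)) /\ b)): Gödel ¬ of 1 = 0 (operand ≠ 0)
((b /\ c) \/ ~((b /\ ~b) -> ~((~c -> (a /\ ~c)) /\ b))) = max(0.5, 0) = 0.5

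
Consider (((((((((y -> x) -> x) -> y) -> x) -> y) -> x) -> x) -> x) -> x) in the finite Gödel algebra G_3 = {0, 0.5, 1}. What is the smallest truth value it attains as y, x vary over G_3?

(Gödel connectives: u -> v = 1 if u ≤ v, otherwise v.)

The minimum is attained at y = 0, x = 0.5:
  (y -> x): 0 ≤ 0.5, so result = 1
  ((y -> x) -> x): 1 > 0.5, so result = 0.5
  (((y -> x) -> x) -> y): 0.5 > 0, so result = 0
  ((((y -> x) -> x) -> y) -> x): 0 ≤ 0.5, so result = 1
  (((((y -> x) -> x) -> y) -> x) -> y): 1 > 0, so result = 0
  ((((((y -> x) -> x) -> y) -> x) -> y) -> x): 0 ≤ 0.5, so result = 1
  (((((((y -> x) -> x) -> y) -> x) -> y) -> x) -> x): 1 > 0.5, so result = 0.5
  ((((((((y -> x) -> x) -> y) -> x) -> y) -> x) -> x) -> x): 0.5 ≤ 0.5, so result = 1
  (((((((((y -> x) -> x) -> y) -> x) -> y) -> x) -> x) -> x) -> x): 1 > 0.5, so result = 0.5
Checking all 9 assignments confirms none give a value below 0.50.

0.50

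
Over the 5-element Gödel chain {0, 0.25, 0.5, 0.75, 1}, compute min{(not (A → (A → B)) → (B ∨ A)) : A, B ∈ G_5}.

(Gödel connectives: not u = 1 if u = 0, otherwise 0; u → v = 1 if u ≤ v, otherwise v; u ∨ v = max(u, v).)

0.25

The minimum is attained at A = 0.25, B = 0:
  (A → B): 0.25 > 0, so result = 0
  (A → (A → B)): 0.25 > 0, so result = 0
  not (A → (A → B)): Gödel ¬ of 0 = 1 (operand is 0)
  (B ∨ A) = max(0, 0.25) = 0.25
  (not (A → (A → B)) → (B ∨ A)): 1 > 0.25, so result = 0.25
Checking all 25 assignments confirms none give a value below 0.25.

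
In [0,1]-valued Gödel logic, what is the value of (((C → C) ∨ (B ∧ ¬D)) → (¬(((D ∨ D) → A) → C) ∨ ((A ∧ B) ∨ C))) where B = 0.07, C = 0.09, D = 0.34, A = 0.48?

0.09

(C → C): 0.09 ≤ 0.09, so result = 1
¬D: Gödel ¬ of 0.34 = 0 (operand ≠ 0)
(B ∧ ¬D) = min(0.07, 0) = 0
((C → C) ∨ (B ∧ ¬D)) = max(1, 0) = 1
(D ∨ D) = max(0.34, 0.34) = 0.34
((D ∨ D) → A): 0.34 ≤ 0.48, so result = 1
(((D ∨ D) → A) → C): 1 > 0.09, so result = 0.09
¬(((D ∨ D) → A) → C): Gödel ¬ of 0.09 = 0 (operand ≠ 0)
(A ∧ B) = min(0.48, 0.07) = 0.07
((A ∧ B) ∨ C) = max(0.07, 0.09) = 0.09
(¬(((D ∨ D) → A) → C) ∨ ((A ∧ B) ∨ C)) = max(0, 0.09) = 0.09
(((C → C) ∨ (B ∧ ¬D)) → (¬(((D ∨ D) → A) → C) ∨ ((A ∧ B) ∨ C))): 1 > 0.09, so result = 0.09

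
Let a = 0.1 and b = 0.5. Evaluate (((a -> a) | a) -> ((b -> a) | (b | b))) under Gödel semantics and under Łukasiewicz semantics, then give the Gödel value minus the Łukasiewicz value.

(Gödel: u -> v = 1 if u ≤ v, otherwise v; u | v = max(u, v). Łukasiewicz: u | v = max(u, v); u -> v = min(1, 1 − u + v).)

Gödel evaluation:
  (a -> a): 0.1 ≤ 0.1, so result = 1
  ((a -> a) | a) = max(1, 0.1) = 1
  (b -> a): 0.5 > 0.1, so result = 0.1
  (b | b) = max(0.5, 0.5) = 0.5
  ((b -> a) | (b | b)) = max(0.1, 0.5) = 0.5
  (((a -> a) | a) -> ((b -> a) | (b | b))): 1 > 0.5, so result = 0.5
  Gödel value = 0.5
Łukasiewicz evaluation:
  (a -> a): min(1, 1 − 0.1 + 0.1) = 1
  ((a -> a) | a) = max(1, 0.1) = 1
  (b -> a): min(1, 1 − 0.5 + 0.1) = 0.6
  (b | b) = max(0.5, 0.5) = 0.5
  ((b -> a) | (b | b)) = max(0.6, 0.5) = 0.6
  (((a -> a) | a) -> ((b -> a) | (b | b))): min(1, 1 − 1 + 0.6) = 0.6
  Łukasiewicz value = 0.6
Difference: 0.5 − 0.6 = -0.10

-0.10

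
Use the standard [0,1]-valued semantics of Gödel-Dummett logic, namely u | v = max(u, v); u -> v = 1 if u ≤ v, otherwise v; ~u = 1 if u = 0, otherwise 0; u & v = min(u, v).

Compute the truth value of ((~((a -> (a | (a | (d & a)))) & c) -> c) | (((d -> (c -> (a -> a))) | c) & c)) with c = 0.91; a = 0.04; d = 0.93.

1.00

(d & a) = min(0.93, 0.04) = 0.04
(a | (d & a)) = max(0.04, 0.04) = 0.04
(a | (a | (d & a))) = max(0.04, 0.04) = 0.04
(a -> (a | (a | (d & a)))): 0.04 ≤ 0.04, so result = 1
((a -> (a | (a | (d & a)))) & c) = min(1, 0.91) = 0.91
~((a -> (a | (a | (d & a)))) & c): Gödel ¬ of 0.91 = 0 (operand ≠ 0)
(~((a -> (a | (a | (d & a)))) & c) -> c): 0 ≤ 0.91, so result = 1
(a -> a): 0.04 ≤ 0.04, so result = 1
(c -> (a -> a)): 0.91 ≤ 1, so result = 1
(d -> (c -> (a -> a))): 0.93 ≤ 1, so result = 1
((d -> (c -> (a -> a))) | c) = max(1, 0.91) = 1
(((d -> (c -> (a -> a))) | c) & c) = min(1, 0.91) = 0.91
((~((a -> (a | (a | (d & a)))) & c) -> c) | (((d -> (c -> (a -> a))) | c) & c)) = max(1, 0.91) = 1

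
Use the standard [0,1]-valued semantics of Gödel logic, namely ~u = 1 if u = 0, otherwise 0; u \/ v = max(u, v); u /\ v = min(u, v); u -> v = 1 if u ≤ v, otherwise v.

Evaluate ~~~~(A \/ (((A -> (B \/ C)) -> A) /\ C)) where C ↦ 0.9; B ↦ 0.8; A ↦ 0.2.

1.00

(B \/ C) = max(0.8, 0.9) = 0.9
(A -> (B \/ C)): 0.2 ≤ 0.9, so result = 1
((A -> (B \/ C)) -> A): 1 > 0.2, so result = 0.2
(((A -> (B \/ C)) -> A) /\ C) = min(0.2, 0.9) = 0.2
(A \/ (((A -> (B \/ C)) -> A) /\ C)) = max(0.2, 0.2) = 0.2
~(A \/ (((A -> (B \/ C)) -> A) /\ C)): Gödel ¬ of 0.2 = 0 (operand ≠ 0)
~~(A \/ (((A -> (B \/ C)) -> A) /\ C)): Gödel ¬ of 0 = 1 (operand is 0)
~~~(A \/ (((A -> (B \/ C)) -> A) /\ C)): Gödel ¬ of 1 = 0 (operand ≠ 0)
~~~~(A \/ (((A -> (B \/ C)) -> A) /\ C)): Gödel ¬ of 0 = 1 (operand is 0)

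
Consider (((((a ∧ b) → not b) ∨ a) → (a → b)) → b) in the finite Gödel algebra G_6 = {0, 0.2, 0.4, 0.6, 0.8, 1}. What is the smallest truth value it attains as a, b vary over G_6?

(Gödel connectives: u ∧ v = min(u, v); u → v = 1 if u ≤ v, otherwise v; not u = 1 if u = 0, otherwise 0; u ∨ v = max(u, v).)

0.00

The minimum is attained at a = 0, b = 0:
  (a ∧ b) = min(0, 0) = 0
  not b: Gödel ¬ of 0 = 1 (operand is 0)
  ((a ∧ b) → not b): 0 ≤ 1, so result = 1
  (((a ∧ b) → not b) ∨ a) = max(1, 0) = 1
  (a → b): 0 ≤ 0, so result = 1
  ((((a ∧ b) → not b) ∨ a) → (a → b)): 1 ≤ 1, so result = 1
  (((((a ∧ b) → not b) ∨ a) → (a → b)) → b): 1 > 0, so result = 0
Checking all 36 assignments confirms none give a value below 0.00.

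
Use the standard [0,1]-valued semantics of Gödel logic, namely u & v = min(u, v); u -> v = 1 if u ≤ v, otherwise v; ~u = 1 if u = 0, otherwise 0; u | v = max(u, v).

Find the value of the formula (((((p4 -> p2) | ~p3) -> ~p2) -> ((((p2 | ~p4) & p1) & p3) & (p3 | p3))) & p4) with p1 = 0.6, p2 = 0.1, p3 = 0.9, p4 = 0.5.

0.50

(p4 -> p2): 0.5 > 0.1, so result = 0.1
~p3: Gödel ¬ of 0.9 = 0 (operand ≠ 0)
((p4 -> p2) | ~p3) = max(0.1, 0) = 0.1
~p2: Gödel ¬ of 0.1 = 0 (operand ≠ 0)
(((p4 -> p2) | ~p3) -> ~p2): 0.1 > 0, so result = 0
~p4: Gödel ¬ of 0.5 = 0 (operand ≠ 0)
(p2 | ~p4) = max(0.1, 0) = 0.1
((p2 | ~p4) & p1) = min(0.1, 0.6) = 0.1
(((p2 | ~p4) & p1) & p3) = min(0.1, 0.9) = 0.1
(p3 | p3) = max(0.9, 0.9) = 0.9
((((p2 | ~p4) & p1) & p3) & (p3 | p3)) = min(0.1, 0.9) = 0.1
((((p4 -> p2) | ~p3) -> ~p2) -> ((((p2 | ~p4) & p1) & p3) & (p3 | p3))): 0 ≤ 0.1, so result = 1
(((((p4 -> p2) | ~p3) -> ~p2) -> ((((p2 | ~p4) & p1) & p3) & (p3 | p3))) & p4) = min(1, 0.5) = 0.5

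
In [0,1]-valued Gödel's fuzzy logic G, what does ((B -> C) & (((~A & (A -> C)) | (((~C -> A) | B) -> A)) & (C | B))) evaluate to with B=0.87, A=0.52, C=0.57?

0.52

(B -> C): 0.87 > 0.57, so result = 0.57
~A: Gödel ¬ of 0.52 = 0 (operand ≠ 0)
(A -> C): 0.52 ≤ 0.57, so result = 1
(~A & (A -> C)) = min(0, 1) = 0
~C: Gödel ¬ of 0.57 = 0 (operand ≠ 0)
(~C -> A): 0 ≤ 0.52, so result = 1
((~C -> A) | B) = max(1, 0.87) = 1
(((~C -> A) | B) -> A): 1 > 0.52, so result = 0.52
((~A & (A -> C)) | (((~C -> A) | B) -> A)) = max(0, 0.52) = 0.52
(C | B) = max(0.57, 0.87) = 0.87
(((~A & (A -> C)) | (((~C -> A) | B) -> A)) & (C | B)) = min(0.52, 0.87) = 0.52
((B -> C) & (((~A & (A -> C)) | (((~C -> A) | B) -> A)) & (C | B))) = min(0.57, 0.52) = 0.52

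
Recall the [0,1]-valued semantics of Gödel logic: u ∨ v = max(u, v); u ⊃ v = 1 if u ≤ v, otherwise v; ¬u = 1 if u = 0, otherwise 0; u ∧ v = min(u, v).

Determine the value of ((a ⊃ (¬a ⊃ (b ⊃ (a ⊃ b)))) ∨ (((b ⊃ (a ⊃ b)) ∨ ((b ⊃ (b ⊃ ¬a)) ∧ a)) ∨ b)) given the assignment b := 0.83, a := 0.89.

1.00

¬a: Gödel ¬ of 0.89 = 0 (operand ≠ 0)
(a ⊃ b): 0.89 > 0.83, so result = 0.83
(b ⊃ (a ⊃ b)): 0.83 ≤ 0.83, so result = 1
(¬a ⊃ (b ⊃ (a ⊃ b))): 0 ≤ 1, so result = 1
(a ⊃ (¬a ⊃ (b ⊃ (a ⊃ b)))): 0.89 ≤ 1, so result = 1
(a ⊃ b): 0.89 > 0.83, so result = 0.83
(b ⊃ (a ⊃ b)): 0.83 ≤ 0.83, so result = 1
¬a: Gödel ¬ of 0.89 = 0 (operand ≠ 0)
(b ⊃ ¬a): 0.83 > 0, so result = 0
(b ⊃ (b ⊃ ¬a)): 0.83 > 0, so result = 0
((b ⊃ (b ⊃ ¬a)) ∧ a) = min(0, 0.89) = 0
((b ⊃ (a ⊃ b)) ∨ ((b ⊃ (b ⊃ ¬a)) ∧ a)) = max(1, 0) = 1
(((b ⊃ (a ⊃ b)) ∨ ((b ⊃ (b ⊃ ¬a)) ∧ a)) ∨ b) = max(1, 0.83) = 1
((a ⊃ (¬a ⊃ (b ⊃ (a ⊃ b)))) ∨ (((b ⊃ (a ⊃ b)) ∨ ((b ⊃ (b ⊃ ¬a)) ∧ a)) ∨ b)) = max(1, 1) = 1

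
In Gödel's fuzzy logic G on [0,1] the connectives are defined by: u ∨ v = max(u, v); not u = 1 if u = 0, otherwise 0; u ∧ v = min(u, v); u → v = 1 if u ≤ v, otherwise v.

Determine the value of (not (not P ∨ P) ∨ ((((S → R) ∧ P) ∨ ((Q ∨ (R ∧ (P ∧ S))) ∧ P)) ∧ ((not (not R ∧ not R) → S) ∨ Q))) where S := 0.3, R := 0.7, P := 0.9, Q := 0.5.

not P: Gödel ¬ of 0.9 = 0 (operand ≠ 0)
(not P ∨ P) = max(0, 0.9) = 0.9
not (not P ∨ P): Gödel ¬ of 0.9 = 0 (operand ≠ 0)
(S → R): 0.3 ≤ 0.7, so result = 1
((S → R) ∧ P) = min(1, 0.9) = 0.9
(P ∧ S) = min(0.9, 0.3) = 0.3
(R ∧ (P ∧ S)) = min(0.7, 0.3) = 0.3
(Q ∨ (R ∧ (P ∧ S))) = max(0.5, 0.3) = 0.5
((Q ∨ (R ∧ (P ∧ S))) ∧ P) = min(0.5, 0.9) = 0.5
(((S → R) ∧ P) ∨ ((Q ∨ (R ∧ (P ∧ S))) ∧ P)) = max(0.9, 0.5) = 0.9
not R: Gödel ¬ of 0.7 = 0 (operand ≠ 0)
not R: Gödel ¬ of 0.7 = 0 (operand ≠ 0)
(not R ∧ not R) = min(0, 0) = 0
not (not R ∧ not R): Gödel ¬ of 0 = 1 (operand is 0)
(not (not R ∧ not R) → S): 1 > 0.3, so result = 0.3
((not (not R ∧ not R) → S) ∨ Q) = max(0.3, 0.5) = 0.5
((((S → R) ∧ P) ∨ ((Q ∨ (R ∧ (P ∧ S))) ∧ P)) ∧ ((not (not R ∧ not R) → S) ∨ Q)) = min(0.9, 0.5) = 0.5
(not (not P ∨ P) ∨ ((((S → R) ∧ P) ∨ ((Q ∨ (R ∧ (P ∧ S))) ∧ P)) ∧ ((not (not R ∧ not R) → S) ∨ Q))) = max(0, 0.5) = 0.5

0.50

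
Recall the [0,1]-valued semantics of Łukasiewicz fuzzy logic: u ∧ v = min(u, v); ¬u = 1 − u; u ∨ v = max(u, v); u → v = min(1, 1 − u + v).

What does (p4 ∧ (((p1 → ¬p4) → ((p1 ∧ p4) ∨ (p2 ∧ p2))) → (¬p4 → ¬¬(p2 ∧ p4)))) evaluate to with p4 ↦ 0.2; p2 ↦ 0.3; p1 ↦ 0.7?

¬p4: Łukasiewicz ¬ gives 1 − 0.2 = 0.8
(p1 → ¬p4): min(1, 1 − 0.7 + 0.8) = 1
(p1 ∧ p4) = min(0.7, 0.2) = 0.2
(p2 ∧ p2) = min(0.3, 0.3) = 0.3
((p1 ∧ p4) ∨ (p2 ∧ p2)) = max(0.2, 0.3) = 0.3
((p1 → ¬p4) → ((p1 ∧ p4) ∨ (p2 ∧ p2))): min(1, 1 − 1 + 0.3) = 0.3
¬p4: Łukasiewicz ¬ gives 1 − 0.2 = 0.8
(p2 ∧ p4) = min(0.3, 0.2) = 0.2
¬(p2 ∧ p4): Łukasiewicz ¬ gives 1 − 0.2 = 0.8
¬¬(p2 ∧ p4): Łukasiewicz ¬ gives 1 − 0.8 = 0.2
(¬p4 → ¬¬(p2 ∧ p4)): min(1, 1 − 0.8 + 0.2) = 0.4
(((p1 → ¬p4) → ((p1 ∧ p4) ∨ (p2 ∧ p2))) → (¬p4 → ¬¬(p2 ∧ p4))): min(1, 1 − 0.3 + 0.4) = 1
(p4 ∧ (((p1 → ¬p4) → ((p1 ∧ p4) ∨ (p2 ∧ p2))) → (¬p4 → ¬¬(p2 ∧ p4)))) = min(0.2, 1) = 0.2

0.20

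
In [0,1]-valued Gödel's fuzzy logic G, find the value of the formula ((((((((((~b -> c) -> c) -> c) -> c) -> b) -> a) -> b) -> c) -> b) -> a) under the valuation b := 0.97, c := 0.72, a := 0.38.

~b: Gödel ¬ of 0.97 = 0 (operand ≠ 0)
(~b -> c): 0 ≤ 0.72, so result = 1
((~b -> c) -> c): 1 > 0.72, so result = 0.72
(((~b -> c) -> c) -> c): 0.72 ≤ 0.72, so result = 1
((((~b -> c) -> c) -> c) -> c): 1 > 0.72, so result = 0.72
(((((~b -> c) -> c) -> c) -> c) -> b): 0.72 ≤ 0.97, so result = 1
((((((~b -> c) -> c) -> c) -> c) -> b) -> a): 1 > 0.38, so result = 0.38
(((((((~b -> c) -> c) -> c) -> c) -> b) -> a) -> b): 0.38 ≤ 0.97, so result = 1
((((((((~b -> c) -> c) -> c) -> c) -> b) -> a) -> b) -> c): 1 > 0.72, so result = 0.72
(((((((((~b -> c) -> c) -> c) -> c) -> b) -> a) -> b) -> c) -> b): 0.72 ≤ 0.97, so result = 1
((((((((((~b -> c) -> c) -> c) -> c) -> b) -> a) -> b) -> c) -> b) -> a): 1 > 0.38, so result = 0.38

0.38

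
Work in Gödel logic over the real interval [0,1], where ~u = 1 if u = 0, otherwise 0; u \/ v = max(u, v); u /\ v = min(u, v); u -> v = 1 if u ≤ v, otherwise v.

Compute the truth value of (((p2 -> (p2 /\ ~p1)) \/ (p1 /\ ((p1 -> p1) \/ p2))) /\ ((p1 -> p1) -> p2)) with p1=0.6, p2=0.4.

~p1: Gödel ¬ of 0.6 = 0 (operand ≠ 0)
(p2 /\ ~p1) = min(0.4, 0) = 0
(p2 -> (p2 /\ ~p1)): 0.4 > 0, so result = 0
(p1 -> p1): 0.6 ≤ 0.6, so result = 1
((p1 -> p1) \/ p2) = max(1, 0.4) = 1
(p1 /\ ((p1 -> p1) \/ p2)) = min(0.6, 1) = 0.6
((p2 -> (p2 /\ ~p1)) \/ (p1 /\ ((p1 -> p1) \/ p2))) = max(0, 0.6) = 0.6
(p1 -> p1): 0.6 ≤ 0.6, so result = 1
((p1 -> p1) -> p2): 1 > 0.4, so result = 0.4
(((p2 -> (p2 /\ ~p1)) \/ (p1 /\ ((p1 -> p1) \/ p2))) /\ ((p1 -> p1) -> p2)) = min(0.6, 0.4) = 0.4

0.40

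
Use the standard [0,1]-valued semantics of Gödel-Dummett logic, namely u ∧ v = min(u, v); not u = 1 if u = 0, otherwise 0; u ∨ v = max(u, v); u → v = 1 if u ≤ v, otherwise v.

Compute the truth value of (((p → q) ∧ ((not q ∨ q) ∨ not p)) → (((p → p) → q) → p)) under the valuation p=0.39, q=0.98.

(p → q): 0.39 ≤ 0.98, so result = 1
not q: Gödel ¬ of 0.98 = 0 (operand ≠ 0)
(not q ∨ q) = max(0, 0.98) = 0.98
not p: Gödel ¬ of 0.39 = 0 (operand ≠ 0)
((not q ∨ q) ∨ not p) = max(0.98, 0) = 0.98
((p → q) ∧ ((not q ∨ q) ∨ not p)) = min(1, 0.98) = 0.98
(p → p): 0.39 ≤ 0.39, so result = 1
((p → p) → q): 1 > 0.98, so result = 0.98
(((p → p) → q) → p): 0.98 > 0.39, so result = 0.39
(((p → q) ∧ ((not q ∨ q) ∨ not p)) → (((p → p) → q) → p)): 0.98 > 0.39, so result = 0.39

0.39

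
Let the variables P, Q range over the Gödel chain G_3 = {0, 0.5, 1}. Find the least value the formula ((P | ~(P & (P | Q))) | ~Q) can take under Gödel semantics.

The minimum is attained at P = 0.5, Q = 0.5:
  (P | Q) = max(0.5, 0.5) = 0.5
  (P & (P | Q)) = min(0.5, 0.5) = 0.5
  ~(P & (P | Q)): Gödel ¬ of 0.5 = 0 (operand ≠ 0)
  (P | ~(P & (P | Q))) = max(0.5, 0) = 0.5
  ~Q: Gödel ¬ of 0.5 = 0 (operand ≠ 0)
  ((P | ~(P & (P | Q))) | ~Q) = max(0.5, 0) = 0.5
Checking all 9 assignments confirms none give a value below 0.50.

0.50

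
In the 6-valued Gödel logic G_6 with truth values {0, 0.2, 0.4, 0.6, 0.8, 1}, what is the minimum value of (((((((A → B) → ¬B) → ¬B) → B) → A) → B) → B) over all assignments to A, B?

0.20

The minimum is attained at A = 0, B = 0.2:
  (A → B): 0 ≤ 0.2, so result = 1
  ¬B: Gödel ¬ of 0.2 = 0 (operand ≠ 0)
  ((A → B) → ¬B): 1 > 0, so result = 0
  ¬B: Gödel ¬ of 0.2 = 0 (operand ≠ 0)
  (((A → B) → ¬B) → ¬B): 0 ≤ 0, so result = 1
  ((((A → B) → ¬B) → ¬B) → B): 1 > 0.2, so result = 0.2
  (((((A → B) → ¬B) → ¬B) → B) → A): 0.2 > 0, so result = 0
  ((((((A → B) → ¬B) → ¬B) → B) → A) → B): 0 ≤ 0.2, so result = 1
  (((((((A → B) → ¬B) → ¬B) → B) → A) → B) → B): 1 > 0.2, so result = 0.2
Checking all 36 assignments confirms none give a value below 0.20.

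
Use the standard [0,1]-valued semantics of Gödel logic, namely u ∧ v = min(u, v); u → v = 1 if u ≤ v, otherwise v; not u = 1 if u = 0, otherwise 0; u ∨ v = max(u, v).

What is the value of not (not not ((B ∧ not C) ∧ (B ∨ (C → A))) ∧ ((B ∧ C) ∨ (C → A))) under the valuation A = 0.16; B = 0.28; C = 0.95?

not C: Gödel ¬ of 0.95 = 0 (operand ≠ 0)
(B ∧ not C) = min(0.28, 0) = 0
(C → A): 0.95 > 0.16, so result = 0.16
(B ∨ (C → A)) = max(0.28, 0.16) = 0.28
((B ∧ not C) ∧ (B ∨ (C → A))) = min(0, 0.28) = 0
not ((B ∧ not C) ∧ (B ∨ (C → A))): Gödel ¬ of 0 = 1 (operand is 0)
not not ((B ∧ not C) ∧ (B ∨ (C → A))): Gödel ¬ of 1 = 0 (operand ≠ 0)
(B ∧ C) = min(0.28, 0.95) = 0.28
(C → A): 0.95 > 0.16, so result = 0.16
((B ∧ C) ∨ (C → A)) = max(0.28, 0.16) = 0.28
(not not ((B ∧ not C) ∧ (B ∨ (C → A))) ∧ ((B ∧ C) ∨ (C → A))) = min(0, 0.28) = 0
not (not not ((B ∧ not C) ∧ (B ∨ (C → A))) ∧ ((B ∧ C) ∨ (C → A))): Gödel ¬ of 0 = 1 (operand is 0)

1.00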